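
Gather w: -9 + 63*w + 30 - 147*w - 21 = -84*w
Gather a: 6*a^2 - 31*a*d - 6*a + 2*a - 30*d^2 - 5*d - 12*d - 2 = 6*a^2 + a*(-31*d - 4) - 30*d^2 - 17*d - 2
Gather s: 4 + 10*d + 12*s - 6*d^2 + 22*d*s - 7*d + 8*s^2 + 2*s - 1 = -6*d^2 + 3*d + 8*s^2 + s*(22*d + 14) + 3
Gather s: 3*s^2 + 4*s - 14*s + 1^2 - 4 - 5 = 3*s^2 - 10*s - 8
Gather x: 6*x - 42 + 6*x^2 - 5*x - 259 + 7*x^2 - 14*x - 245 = 13*x^2 - 13*x - 546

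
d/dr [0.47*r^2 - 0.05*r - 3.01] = 0.94*r - 0.05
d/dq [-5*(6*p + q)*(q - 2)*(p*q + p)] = 5*p*(-12*p*q + 6*p - 3*q^2 + 2*q + 2)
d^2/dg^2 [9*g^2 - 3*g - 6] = 18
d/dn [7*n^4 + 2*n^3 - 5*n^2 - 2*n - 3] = 28*n^3 + 6*n^2 - 10*n - 2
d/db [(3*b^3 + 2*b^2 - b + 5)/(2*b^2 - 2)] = (3*b^4 - 8*b^2 - 14*b + 1)/(2*(b^4 - 2*b^2 + 1))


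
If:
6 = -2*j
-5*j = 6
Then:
No Solution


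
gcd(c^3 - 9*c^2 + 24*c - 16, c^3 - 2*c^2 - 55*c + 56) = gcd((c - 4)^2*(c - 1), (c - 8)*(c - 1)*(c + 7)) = c - 1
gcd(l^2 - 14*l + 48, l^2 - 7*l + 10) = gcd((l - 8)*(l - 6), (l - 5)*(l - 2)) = 1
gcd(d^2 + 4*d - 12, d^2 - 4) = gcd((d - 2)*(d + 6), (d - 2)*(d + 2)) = d - 2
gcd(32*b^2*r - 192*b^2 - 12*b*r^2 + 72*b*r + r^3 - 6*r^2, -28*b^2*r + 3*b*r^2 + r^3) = -4*b + r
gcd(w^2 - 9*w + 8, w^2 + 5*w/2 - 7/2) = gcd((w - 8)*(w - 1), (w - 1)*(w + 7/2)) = w - 1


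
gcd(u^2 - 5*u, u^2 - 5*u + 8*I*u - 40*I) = u - 5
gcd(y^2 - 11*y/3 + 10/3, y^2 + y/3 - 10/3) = y - 5/3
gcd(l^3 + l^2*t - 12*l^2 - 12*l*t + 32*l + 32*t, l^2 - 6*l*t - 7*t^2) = l + t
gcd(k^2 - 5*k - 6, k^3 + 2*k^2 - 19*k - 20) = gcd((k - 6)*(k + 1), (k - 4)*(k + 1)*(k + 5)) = k + 1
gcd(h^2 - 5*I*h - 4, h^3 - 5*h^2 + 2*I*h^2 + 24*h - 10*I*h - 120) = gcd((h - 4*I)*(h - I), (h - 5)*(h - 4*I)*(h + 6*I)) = h - 4*I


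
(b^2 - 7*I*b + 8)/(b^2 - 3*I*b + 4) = (b - 8*I)/(b - 4*I)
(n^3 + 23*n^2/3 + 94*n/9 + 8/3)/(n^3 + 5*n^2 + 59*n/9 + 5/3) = (3*n^2 + 22*n + 24)/(3*n^2 + 14*n + 15)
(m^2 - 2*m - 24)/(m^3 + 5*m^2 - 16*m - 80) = (m - 6)/(m^2 + m - 20)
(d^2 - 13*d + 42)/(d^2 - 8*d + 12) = (d - 7)/(d - 2)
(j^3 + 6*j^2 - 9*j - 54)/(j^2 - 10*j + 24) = (j^3 + 6*j^2 - 9*j - 54)/(j^2 - 10*j + 24)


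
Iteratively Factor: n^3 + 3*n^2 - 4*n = (n + 4)*(n^2 - n) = (n - 1)*(n + 4)*(n)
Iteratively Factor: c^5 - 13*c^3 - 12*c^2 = (c)*(c^4 - 13*c^2 - 12*c) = c^2*(c^3 - 13*c - 12) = c^2*(c + 1)*(c^2 - c - 12) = c^2*(c - 4)*(c + 1)*(c + 3)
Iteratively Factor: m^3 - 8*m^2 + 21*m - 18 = (m - 2)*(m^2 - 6*m + 9) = (m - 3)*(m - 2)*(m - 3)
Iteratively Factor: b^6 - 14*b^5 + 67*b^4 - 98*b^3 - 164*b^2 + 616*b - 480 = (b - 4)*(b^5 - 10*b^4 + 27*b^3 + 10*b^2 - 124*b + 120) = (b - 4)*(b + 2)*(b^4 - 12*b^3 + 51*b^2 - 92*b + 60) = (b - 4)*(b - 3)*(b + 2)*(b^3 - 9*b^2 + 24*b - 20) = (b - 5)*(b - 4)*(b - 3)*(b + 2)*(b^2 - 4*b + 4) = (b - 5)*(b - 4)*(b - 3)*(b - 2)*(b + 2)*(b - 2)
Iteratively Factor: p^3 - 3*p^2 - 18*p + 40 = (p - 5)*(p^2 + 2*p - 8) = (p - 5)*(p + 4)*(p - 2)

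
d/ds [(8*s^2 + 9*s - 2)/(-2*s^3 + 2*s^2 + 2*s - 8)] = ((-16*s - 9)*(s^3 - s^2 - s + 4) - (-3*s^2 + 2*s + 1)*(8*s^2 + 9*s - 2))/(2*(s^3 - s^2 - s + 4)^2)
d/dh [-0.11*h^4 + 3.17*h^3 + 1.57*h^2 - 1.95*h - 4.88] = -0.44*h^3 + 9.51*h^2 + 3.14*h - 1.95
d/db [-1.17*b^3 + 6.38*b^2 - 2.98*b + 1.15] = -3.51*b^2 + 12.76*b - 2.98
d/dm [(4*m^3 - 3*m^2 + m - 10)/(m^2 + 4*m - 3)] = (4*m^4 + 32*m^3 - 49*m^2 + 38*m + 37)/(m^4 + 8*m^3 + 10*m^2 - 24*m + 9)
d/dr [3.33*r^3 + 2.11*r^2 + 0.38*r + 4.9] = 9.99*r^2 + 4.22*r + 0.38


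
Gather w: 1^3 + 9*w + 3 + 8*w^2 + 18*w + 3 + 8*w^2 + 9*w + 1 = 16*w^2 + 36*w + 8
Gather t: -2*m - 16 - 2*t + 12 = -2*m - 2*t - 4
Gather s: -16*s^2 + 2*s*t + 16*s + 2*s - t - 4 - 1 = -16*s^2 + s*(2*t + 18) - t - 5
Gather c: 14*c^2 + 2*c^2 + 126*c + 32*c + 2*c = 16*c^2 + 160*c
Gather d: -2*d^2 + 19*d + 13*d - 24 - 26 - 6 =-2*d^2 + 32*d - 56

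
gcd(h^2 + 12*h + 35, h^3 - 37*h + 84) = h + 7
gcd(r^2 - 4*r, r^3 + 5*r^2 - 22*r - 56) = r - 4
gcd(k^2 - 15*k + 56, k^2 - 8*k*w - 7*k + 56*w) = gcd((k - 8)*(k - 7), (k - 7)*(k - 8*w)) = k - 7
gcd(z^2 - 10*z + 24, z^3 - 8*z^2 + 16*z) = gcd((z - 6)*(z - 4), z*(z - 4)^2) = z - 4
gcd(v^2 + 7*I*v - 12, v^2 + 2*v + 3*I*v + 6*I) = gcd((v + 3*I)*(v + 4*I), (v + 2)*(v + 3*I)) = v + 3*I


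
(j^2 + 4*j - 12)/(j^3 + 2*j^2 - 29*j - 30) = (j - 2)/(j^2 - 4*j - 5)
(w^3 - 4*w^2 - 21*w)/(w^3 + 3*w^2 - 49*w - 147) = w/(w + 7)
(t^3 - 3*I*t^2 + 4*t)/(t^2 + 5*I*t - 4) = t*(t - 4*I)/(t + 4*I)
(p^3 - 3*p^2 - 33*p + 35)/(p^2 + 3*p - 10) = (p^2 - 8*p + 7)/(p - 2)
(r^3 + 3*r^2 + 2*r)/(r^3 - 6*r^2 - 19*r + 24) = r*(r^2 + 3*r + 2)/(r^3 - 6*r^2 - 19*r + 24)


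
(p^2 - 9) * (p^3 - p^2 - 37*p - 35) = p^5 - p^4 - 46*p^3 - 26*p^2 + 333*p + 315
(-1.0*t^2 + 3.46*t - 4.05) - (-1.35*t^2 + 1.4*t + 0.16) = 0.35*t^2 + 2.06*t - 4.21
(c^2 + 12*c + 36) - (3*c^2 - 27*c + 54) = -2*c^2 + 39*c - 18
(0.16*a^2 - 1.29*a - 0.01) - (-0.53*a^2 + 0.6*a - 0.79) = 0.69*a^2 - 1.89*a + 0.78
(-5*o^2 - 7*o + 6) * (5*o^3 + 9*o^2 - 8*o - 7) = -25*o^5 - 80*o^4 + 7*o^3 + 145*o^2 + o - 42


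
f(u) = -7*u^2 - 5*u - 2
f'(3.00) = -47.00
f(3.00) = -80.00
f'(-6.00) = 79.00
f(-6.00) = -224.00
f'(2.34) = -37.76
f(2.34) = -52.03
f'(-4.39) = 56.46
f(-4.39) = -114.95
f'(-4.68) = 60.52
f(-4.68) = -131.92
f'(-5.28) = 68.92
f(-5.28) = -170.75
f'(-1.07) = 9.98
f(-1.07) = -4.66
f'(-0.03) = -4.58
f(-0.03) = -1.86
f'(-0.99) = 8.86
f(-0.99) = -3.91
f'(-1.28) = 12.92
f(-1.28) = -7.07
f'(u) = -14*u - 5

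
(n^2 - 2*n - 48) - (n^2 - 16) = -2*n - 32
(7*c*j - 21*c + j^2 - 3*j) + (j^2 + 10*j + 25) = 7*c*j - 21*c + 2*j^2 + 7*j + 25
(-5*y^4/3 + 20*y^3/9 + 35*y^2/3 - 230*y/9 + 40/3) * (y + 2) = -5*y^5/3 - 10*y^4/9 + 145*y^3/9 - 20*y^2/9 - 340*y/9 + 80/3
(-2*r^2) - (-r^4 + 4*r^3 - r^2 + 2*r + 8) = r^4 - 4*r^3 - r^2 - 2*r - 8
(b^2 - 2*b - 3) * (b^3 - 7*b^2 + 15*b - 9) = b^5 - 9*b^4 + 26*b^3 - 18*b^2 - 27*b + 27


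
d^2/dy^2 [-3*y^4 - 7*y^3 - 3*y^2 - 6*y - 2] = -36*y^2 - 42*y - 6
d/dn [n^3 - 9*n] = 3*n^2 - 9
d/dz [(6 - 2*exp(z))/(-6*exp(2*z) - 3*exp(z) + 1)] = (-12*exp(2*z) + 72*exp(z) + 16)*exp(z)/(36*exp(4*z) + 36*exp(3*z) - 3*exp(2*z) - 6*exp(z) + 1)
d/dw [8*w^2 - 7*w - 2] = 16*w - 7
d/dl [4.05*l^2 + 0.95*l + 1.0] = 8.1*l + 0.95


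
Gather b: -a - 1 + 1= -a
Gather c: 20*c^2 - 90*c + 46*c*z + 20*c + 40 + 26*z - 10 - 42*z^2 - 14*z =20*c^2 + c*(46*z - 70) - 42*z^2 + 12*z + 30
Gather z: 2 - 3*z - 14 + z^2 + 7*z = z^2 + 4*z - 12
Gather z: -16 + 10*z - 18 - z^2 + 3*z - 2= -z^2 + 13*z - 36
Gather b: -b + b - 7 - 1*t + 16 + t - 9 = 0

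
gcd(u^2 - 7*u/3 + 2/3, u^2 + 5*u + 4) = 1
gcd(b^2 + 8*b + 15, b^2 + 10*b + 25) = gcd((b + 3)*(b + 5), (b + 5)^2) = b + 5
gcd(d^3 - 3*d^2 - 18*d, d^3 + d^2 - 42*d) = d^2 - 6*d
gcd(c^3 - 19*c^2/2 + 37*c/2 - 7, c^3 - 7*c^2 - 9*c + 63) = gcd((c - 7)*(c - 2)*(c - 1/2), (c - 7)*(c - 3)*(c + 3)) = c - 7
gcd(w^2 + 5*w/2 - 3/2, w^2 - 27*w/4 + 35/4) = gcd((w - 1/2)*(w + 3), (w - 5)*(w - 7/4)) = 1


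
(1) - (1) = 0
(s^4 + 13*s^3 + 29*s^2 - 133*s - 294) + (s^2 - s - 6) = s^4 + 13*s^3 + 30*s^2 - 134*s - 300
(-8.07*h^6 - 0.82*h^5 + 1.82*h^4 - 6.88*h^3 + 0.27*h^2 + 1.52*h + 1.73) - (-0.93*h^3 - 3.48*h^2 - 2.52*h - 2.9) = -8.07*h^6 - 0.82*h^5 + 1.82*h^4 - 5.95*h^3 + 3.75*h^2 + 4.04*h + 4.63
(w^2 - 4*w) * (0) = 0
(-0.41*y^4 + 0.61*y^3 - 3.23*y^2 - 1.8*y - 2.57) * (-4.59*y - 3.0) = 1.8819*y^5 - 1.5699*y^4 + 12.9957*y^3 + 17.952*y^2 + 17.1963*y + 7.71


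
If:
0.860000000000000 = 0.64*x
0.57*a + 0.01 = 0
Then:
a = -0.02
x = 1.34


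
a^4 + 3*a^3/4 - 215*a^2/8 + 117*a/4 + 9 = (a - 4)*(a - 3/2)*(a + 1/4)*(a + 6)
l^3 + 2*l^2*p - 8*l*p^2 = l*(l - 2*p)*(l + 4*p)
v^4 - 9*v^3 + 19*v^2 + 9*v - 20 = (v - 5)*(v - 4)*(v - 1)*(v + 1)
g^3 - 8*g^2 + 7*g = g*(g - 7)*(g - 1)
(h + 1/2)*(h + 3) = h^2 + 7*h/2 + 3/2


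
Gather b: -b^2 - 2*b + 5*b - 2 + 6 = -b^2 + 3*b + 4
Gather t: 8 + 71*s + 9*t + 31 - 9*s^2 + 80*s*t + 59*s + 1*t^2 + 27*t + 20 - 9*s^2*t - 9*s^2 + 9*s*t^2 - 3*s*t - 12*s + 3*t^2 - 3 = -18*s^2 + 118*s + t^2*(9*s + 4) + t*(-9*s^2 + 77*s + 36) + 56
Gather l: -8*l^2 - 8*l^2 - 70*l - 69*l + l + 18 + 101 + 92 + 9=-16*l^2 - 138*l + 220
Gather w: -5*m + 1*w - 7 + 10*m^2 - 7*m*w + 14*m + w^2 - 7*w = 10*m^2 + 9*m + w^2 + w*(-7*m - 6) - 7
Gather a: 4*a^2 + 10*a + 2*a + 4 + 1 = 4*a^2 + 12*a + 5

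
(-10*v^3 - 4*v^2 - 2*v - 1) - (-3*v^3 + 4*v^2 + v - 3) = -7*v^3 - 8*v^2 - 3*v + 2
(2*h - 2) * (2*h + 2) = 4*h^2 - 4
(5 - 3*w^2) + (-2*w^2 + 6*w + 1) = -5*w^2 + 6*w + 6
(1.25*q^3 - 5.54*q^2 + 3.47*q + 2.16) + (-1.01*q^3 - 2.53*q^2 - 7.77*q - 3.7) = 0.24*q^3 - 8.07*q^2 - 4.3*q - 1.54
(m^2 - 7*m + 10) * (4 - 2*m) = -2*m^3 + 18*m^2 - 48*m + 40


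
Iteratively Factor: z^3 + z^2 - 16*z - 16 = (z + 4)*(z^2 - 3*z - 4) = (z + 1)*(z + 4)*(z - 4)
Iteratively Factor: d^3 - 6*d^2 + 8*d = (d - 4)*(d^2 - 2*d) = (d - 4)*(d - 2)*(d)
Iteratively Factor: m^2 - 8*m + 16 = (m - 4)*(m - 4)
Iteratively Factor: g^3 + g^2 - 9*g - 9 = (g + 1)*(g^2 - 9) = (g - 3)*(g + 1)*(g + 3)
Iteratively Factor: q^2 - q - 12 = (q - 4)*(q + 3)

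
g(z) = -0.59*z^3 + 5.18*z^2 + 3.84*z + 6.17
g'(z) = -1.77*z^2 + 10.36*z + 3.84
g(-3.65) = 89.85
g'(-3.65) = -57.55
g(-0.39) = 5.50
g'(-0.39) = -0.47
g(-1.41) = 12.71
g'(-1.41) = -14.29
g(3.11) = 50.47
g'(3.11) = 18.94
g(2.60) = 40.80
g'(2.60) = 18.81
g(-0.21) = 5.60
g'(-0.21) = 1.59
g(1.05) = 15.23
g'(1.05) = 12.77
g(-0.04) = 6.02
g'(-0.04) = 3.42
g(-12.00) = 1725.53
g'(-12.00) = -375.36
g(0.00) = 6.17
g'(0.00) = 3.84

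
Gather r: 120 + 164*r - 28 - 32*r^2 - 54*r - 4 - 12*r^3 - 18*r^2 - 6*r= -12*r^3 - 50*r^2 + 104*r + 88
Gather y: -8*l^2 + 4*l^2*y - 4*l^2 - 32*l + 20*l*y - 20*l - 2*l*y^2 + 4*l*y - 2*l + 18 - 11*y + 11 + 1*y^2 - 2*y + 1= -12*l^2 - 54*l + y^2*(1 - 2*l) + y*(4*l^2 + 24*l - 13) + 30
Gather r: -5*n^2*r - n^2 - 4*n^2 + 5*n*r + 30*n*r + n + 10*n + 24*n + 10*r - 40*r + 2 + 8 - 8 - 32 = -5*n^2 + 35*n + r*(-5*n^2 + 35*n - 30) - 30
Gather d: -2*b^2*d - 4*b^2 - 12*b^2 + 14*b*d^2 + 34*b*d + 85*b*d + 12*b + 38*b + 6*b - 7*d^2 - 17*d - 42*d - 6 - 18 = -16*b^2 + 56*b + d^2*(14*b - 7) + d*(-2*b^2 + 119*b - 59) - 24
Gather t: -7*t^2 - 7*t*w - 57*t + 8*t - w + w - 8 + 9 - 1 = -7*t^2 + t*(-7*w - 49)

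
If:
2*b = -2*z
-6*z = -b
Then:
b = 0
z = 0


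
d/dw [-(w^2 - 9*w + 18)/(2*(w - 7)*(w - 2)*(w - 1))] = (w^4 - 18*w^3 + 121*w^2 - 332*w + 288)/(2*(w^6 - 20*w^5 + 146*w^4 - 488*w^3 + 809*w^2 - 644*w + 196))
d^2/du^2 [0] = 0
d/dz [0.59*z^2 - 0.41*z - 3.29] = 1.18*z - 0.41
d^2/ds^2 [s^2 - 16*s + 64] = 2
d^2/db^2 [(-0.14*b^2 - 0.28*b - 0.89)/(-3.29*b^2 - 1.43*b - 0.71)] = (-1.77635683940025e-15*b^4 + 4.74418*b^3 + 55.838538*b^2 + 21.198786*b - 0.9454)/(35.611289*b^6 + 46.435389*b^5 + 43.238496*b^4 + 22.966229*b^3 + 9.331104*b^2 + 2.162589*b + 0.357911)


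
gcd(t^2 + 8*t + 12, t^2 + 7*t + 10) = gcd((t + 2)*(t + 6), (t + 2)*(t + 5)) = t + 2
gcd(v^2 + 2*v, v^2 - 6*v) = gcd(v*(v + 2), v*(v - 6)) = v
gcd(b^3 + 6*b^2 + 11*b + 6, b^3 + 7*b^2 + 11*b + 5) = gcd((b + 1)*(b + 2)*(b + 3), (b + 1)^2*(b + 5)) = b + 1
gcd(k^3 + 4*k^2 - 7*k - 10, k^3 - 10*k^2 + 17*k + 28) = k + 1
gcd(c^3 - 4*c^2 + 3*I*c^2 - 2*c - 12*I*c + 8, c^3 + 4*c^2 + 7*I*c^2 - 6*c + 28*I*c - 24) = c + I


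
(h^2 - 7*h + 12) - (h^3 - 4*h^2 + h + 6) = -h^3 + 5*h^2 - 8*h + 6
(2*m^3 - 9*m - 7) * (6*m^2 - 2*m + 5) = 12*m^5 - 4*m^4 - 44*m^3 - 24*m^2 - 31*m - 35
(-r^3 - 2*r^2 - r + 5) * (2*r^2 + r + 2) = -2*r^5 - 5*r^4 - 6*r^3 + 5*r^2 + 3*r + 10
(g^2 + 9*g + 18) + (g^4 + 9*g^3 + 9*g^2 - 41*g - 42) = g^4 + 9*g^3 + 10*g^2 - 32*g - 24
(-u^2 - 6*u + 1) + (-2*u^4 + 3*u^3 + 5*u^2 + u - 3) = -2*u^4 + 3*u^3 + 4*u^2 - 5*u - 2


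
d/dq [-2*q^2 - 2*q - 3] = -4*q - 2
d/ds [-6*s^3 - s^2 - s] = -18*s^2 - 2*s - 1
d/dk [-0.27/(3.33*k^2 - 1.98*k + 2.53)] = (1.7982*k - 0.5346)/(3.33*k^2 - 1.98*k + 2.53)^2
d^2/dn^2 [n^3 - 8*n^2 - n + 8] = 6*n - 16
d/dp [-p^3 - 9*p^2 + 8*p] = -3*p^2 - 18*p + 8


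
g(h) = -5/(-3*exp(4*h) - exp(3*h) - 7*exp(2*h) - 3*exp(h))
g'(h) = -5*(12*exp(4*h) + 3*exp(3*h) + 14*exp(2*h) + 3*exp(h))/(-3*exp(4*h) - exp(3*h) - 7*exp(2*h) - 3*exp(h))^2 = 5*(-12*exp(3*h) - 3*exp(2*h) - 14*exp(h) - 3)*exp(-h)/(3*exp(3*h) + exp(2*h) + 7*exp(h) + 3)^2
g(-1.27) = 3.48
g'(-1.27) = -5.07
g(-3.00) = 29.97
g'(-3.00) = -33.14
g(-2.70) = 21.40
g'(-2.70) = -24.37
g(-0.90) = 1.98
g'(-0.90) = -3.18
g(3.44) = 0.00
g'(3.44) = -0.00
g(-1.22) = 3.24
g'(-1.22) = -4.77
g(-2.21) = 12.05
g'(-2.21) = -14.60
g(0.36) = 0.15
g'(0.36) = -0.39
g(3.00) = 0.00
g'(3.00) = 0.00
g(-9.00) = 13501.25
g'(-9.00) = -13505.14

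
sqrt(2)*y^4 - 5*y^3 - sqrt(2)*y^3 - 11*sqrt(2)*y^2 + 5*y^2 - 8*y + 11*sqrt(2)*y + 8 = (y - 1)*(y - 4*sqrt(2))*(y + sqrt(2))*(sqrt(2)*y + 1)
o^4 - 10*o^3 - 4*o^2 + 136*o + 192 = (o - 8)*(o - 6)*(o + 2)^2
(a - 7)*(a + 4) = a^2 - 3*a - 28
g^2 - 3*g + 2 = (g - 2)*(g - 1)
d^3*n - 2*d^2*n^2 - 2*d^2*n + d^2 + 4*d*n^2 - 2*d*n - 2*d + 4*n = (d - 2)*(d - 2*n)*(d*n + 1)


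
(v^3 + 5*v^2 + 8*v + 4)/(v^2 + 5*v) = (v^3 + 5*v^2 + 8*v + 4)/(v*(v + 5))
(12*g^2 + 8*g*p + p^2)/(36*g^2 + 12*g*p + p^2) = (2*g + p)/(6*g + p)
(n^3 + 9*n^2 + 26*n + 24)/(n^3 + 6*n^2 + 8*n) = (n + 3)/n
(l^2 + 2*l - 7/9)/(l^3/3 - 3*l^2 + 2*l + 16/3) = (9*l^2 + 18*l - 7)/(3*(l^3 - 9*l^2 + 6*l + 16))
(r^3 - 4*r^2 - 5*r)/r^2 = r - 4 - 5/r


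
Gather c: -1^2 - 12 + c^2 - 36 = c^2 - 49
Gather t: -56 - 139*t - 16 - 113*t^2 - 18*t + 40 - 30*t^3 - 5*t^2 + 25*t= -30*t^3 - 118*t^2 - 132*t - 32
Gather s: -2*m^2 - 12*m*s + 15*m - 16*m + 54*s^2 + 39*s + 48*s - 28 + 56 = -2*m^2 - m + 54*s^2 + s*(87 - 12*m) + 28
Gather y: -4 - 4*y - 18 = -4*y - 22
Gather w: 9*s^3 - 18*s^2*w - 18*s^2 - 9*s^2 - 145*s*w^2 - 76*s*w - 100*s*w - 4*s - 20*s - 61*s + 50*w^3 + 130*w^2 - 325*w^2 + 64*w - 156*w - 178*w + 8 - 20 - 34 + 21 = 9*s^3 - 27*s^2 - 85*s + 50*w^3 + w^2*(-145*s - 195) + w*(-18*s^2 - 176*s - 270) - 25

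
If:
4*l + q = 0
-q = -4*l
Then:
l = 0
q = 0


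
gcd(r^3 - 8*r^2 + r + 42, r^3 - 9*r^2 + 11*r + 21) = r^2 - 10*r + 21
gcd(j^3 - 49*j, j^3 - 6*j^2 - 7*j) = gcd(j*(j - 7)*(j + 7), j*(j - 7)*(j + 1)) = j^2 - 7*j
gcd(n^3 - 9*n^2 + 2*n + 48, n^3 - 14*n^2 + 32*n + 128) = n^2 - 6*n - 16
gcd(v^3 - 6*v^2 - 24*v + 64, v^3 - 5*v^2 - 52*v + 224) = v - 8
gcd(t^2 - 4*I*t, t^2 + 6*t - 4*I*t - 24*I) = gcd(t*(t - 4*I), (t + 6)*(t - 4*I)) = t - 4*I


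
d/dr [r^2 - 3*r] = 2*r - 3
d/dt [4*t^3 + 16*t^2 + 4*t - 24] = 12*t^2 + 32*t + 4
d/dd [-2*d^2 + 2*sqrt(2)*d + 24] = -4*d + 2*sqrt(2)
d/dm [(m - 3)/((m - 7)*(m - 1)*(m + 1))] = 2*(-m^3 + 8*m^2 - 21*m + 2)/(m^6 - 14*m^5 + 47*m^4 + 28*m^3 - 97*m^2 - 14*m + 49)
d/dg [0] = 0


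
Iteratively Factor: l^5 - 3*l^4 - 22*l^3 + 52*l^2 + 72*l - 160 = (l + 2)*(l^4 - 5*l^3 - 12*l^2 + 76*l - 80) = (l - 5)*(l + 2)*(l^3 - 12*l + 16) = (l - 5)*(l + 2)*(l + 4)*(l^2 - 4*l + 4) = (l - 5)*(l - 2)*(l + 2)*(l + 4)*(l - 2)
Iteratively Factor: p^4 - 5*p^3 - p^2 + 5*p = (p)*(p^3 - 5*p^2 - p + 5) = p*(p - 1)*(p^2 - 4*p - 5) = p*(p - 5)*(p - 1)*(p + 1)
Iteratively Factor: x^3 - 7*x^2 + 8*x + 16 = (x - 4)*(x^2 - 3*x - 4) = (x - 4)^2*(x + 1)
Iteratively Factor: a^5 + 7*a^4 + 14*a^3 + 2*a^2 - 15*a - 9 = (a + 3)*(a^4 + 4*a^3 + 2*a^2 - 4*a - 3) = (a + 3)^2*(a^3 + a^2 - a - 1) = (a - 1)*(a + 3)^2*(a^2 + 2*a + 1) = (a - 1)*(a + 1)*(a + 3)^2*(a + 1)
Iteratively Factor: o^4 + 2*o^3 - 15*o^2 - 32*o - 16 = (o + 4)*(o^3 - 2*o^2 - 7*o - 4) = (o + 1)*(o + 4)*(o^2 - 3*o - 4) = (o + 1)^2*(o + 4)*(o - 4)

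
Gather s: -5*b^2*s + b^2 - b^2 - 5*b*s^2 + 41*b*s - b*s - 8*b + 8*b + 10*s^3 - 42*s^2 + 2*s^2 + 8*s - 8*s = 10*s^3 + s^2*(-5*b - 40) + s*(-5*b^2 + 40*b)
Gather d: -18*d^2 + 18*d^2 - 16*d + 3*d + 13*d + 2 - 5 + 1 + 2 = 0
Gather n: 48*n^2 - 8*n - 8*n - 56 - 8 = 48*n^2 - 16*n - 64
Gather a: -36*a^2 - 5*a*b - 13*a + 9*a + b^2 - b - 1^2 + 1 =-36*a^2 + a*(-5*b - 4) + b^2 - b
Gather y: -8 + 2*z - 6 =2*z - 14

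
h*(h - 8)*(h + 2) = h^3 - 6*h^2 - 16*h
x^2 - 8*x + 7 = (x - 7)*(x - 1)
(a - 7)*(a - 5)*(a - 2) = a^3 - 14*a^2 + 59*a - 70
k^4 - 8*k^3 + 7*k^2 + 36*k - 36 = (k - 6)*(k - 3)*(k - 1)*(k + 2)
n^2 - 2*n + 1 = (n - 1)^2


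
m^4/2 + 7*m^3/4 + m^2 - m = m*(m/2 + 1)*(m - 1/2)*(m + 2)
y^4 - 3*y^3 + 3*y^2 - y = y*(y - 1)^3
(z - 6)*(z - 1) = z^2 - 7*z + 6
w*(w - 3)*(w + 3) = w^3 - 9*w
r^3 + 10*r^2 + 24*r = r*(r + 4)*(r + 6)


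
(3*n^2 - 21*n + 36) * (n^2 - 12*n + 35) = 3*n^4 - 57*n^3 + 393*n^2 - 1167*n + 1260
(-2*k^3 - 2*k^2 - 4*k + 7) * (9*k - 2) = -18*k^4 - 14*k^3 - 32*k^2 + 71*k - 14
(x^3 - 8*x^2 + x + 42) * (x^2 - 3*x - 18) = x^5 - 11*x^4 + 7*x^3 + 183*x^2 - 144*x - 756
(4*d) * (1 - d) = -4*d^2 + 4*d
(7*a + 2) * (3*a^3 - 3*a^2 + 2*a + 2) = 21*a^4 - 15*a^3 + 8*a^2 + 18*a + 4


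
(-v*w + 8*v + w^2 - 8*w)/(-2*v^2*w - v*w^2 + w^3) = (v*w - 8*v - w^2 + 8*w)/(w*(2*v^2 + v*w - w^2))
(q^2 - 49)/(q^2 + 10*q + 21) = (q - 7)/(q + 3)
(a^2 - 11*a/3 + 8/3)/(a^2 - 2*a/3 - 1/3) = (3*a - 8)/(3*a + 1)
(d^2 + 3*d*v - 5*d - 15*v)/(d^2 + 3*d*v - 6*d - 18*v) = (d - 5)/(d - 6)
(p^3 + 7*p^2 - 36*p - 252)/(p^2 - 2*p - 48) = (p^2 + p - 42)/(p - 8)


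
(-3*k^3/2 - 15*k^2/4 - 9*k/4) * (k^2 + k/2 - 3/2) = -3*k^5/2 - 9*k^4/2 - 15*k^3/8 + 9*k^2/2 + 27*k/8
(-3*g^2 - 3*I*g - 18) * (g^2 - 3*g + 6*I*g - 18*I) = -3*g^4 + 9*g^3 - 21*I*g^3 + 63*I*g^2 - 108*I*g + 324*I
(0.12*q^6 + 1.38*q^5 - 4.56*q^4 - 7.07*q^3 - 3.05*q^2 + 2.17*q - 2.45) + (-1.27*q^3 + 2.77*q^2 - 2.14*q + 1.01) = 0.12*q^6 + 1.38*q^5 - 4.56*q^4 - 8.34*q^3 - 0.28*q^2 + 0.0299999999999998*q - 1.44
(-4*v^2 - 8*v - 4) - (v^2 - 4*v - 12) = -5*v^2 - 4*v + 8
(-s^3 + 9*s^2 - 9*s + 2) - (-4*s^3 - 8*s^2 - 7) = 3*s^3 + 17*s^2 - 9*s + 9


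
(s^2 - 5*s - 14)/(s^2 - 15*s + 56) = (s + 2)/(s - 8)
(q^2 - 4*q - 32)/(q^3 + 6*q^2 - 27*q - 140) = (q - 8)/(q^2 + 2*q - 35)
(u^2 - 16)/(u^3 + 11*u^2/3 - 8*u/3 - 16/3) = 3*(u - 4)/(3*u^2 - u - 4)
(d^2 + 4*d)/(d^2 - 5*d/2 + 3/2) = 2*d*(d + 4)/(2*d^2 - 5*d + 3)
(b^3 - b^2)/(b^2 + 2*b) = b*(b - 1)/(b + 2)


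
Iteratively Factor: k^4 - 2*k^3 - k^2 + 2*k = (k - 1)*(k^3 - k^2 - 2*k) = k*(k - 1)*(k^2 - k - 2) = k*(k - 1)*(k + 1)*(k - 2)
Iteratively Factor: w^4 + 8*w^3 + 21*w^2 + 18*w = (w + 2)*(w^3 + 6*w^2 + 9*w) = w*(w + 2)*(w^2 + 6*w + 9) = w*(w + 2)*(w + 3)*(w + 3)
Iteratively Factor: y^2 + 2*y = (y)*(y + 2)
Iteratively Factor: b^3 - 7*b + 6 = (b + 3)*(b^2 - 3*b + 2) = (b - 2)*(b + 3)*(b - 1)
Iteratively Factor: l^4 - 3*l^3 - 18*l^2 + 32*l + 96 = (l - 4)*(l^3 + l^2 - 14*l - 24) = (l - 4)*(l + 3)*(l^2 - 2*l - 8) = (l - 4)*(l + 2)*(l + 3)*(l - 4)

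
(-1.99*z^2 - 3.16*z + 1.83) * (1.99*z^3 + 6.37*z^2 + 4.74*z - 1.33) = -3.9601*z^5 - 18.9647*z^4 - 25.9201*z^3 - 0.674600000000001*z^2 + 12.877*z - 2.4339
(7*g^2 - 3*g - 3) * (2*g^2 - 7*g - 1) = 14*g^4 - 55*g^3 + 8*g^2 + 24*g + 3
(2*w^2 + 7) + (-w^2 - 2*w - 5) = w^2 - 2*w + 2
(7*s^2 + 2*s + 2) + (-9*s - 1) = 7*s^2 - 7*s + 1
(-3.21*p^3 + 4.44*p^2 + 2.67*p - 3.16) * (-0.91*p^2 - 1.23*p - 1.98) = 2.9211*p^5 - 0.0921000000000012*p^4 - 1.5351*p^3 - 9.1997*p^2 - 1.3998*p + 6.2568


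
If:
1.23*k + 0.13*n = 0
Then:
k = -0.105691056910569*n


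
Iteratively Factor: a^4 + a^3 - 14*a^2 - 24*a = (a + 2)*(a^3 - a^2 - 12*a) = (a - 4)*(a + 2)*(a^2 + 3*a) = (a - 4)*(a + 2)*(a + 3)*(a)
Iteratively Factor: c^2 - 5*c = (c - 5)*(c)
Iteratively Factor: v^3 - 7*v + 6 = (v + 3)*(v^2 - 3*v + 2) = (v - 1)*(v + 3)*(v - 2)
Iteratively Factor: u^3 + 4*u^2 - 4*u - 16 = (u + 4)*(u^2 - 4) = (u + 2)*(u + 4)*(u - 2)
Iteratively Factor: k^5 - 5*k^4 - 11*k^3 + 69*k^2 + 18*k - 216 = (k + 2)*(k^4 - 7*k^3 + 3*k^2 + 63*k - 108) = (k - 3)*(k + 2)*(k^3 - 4*k^2 - 9*k + 36) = (k - 4)*(k - 3)*(k + 2)*(k^2 - 9) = (k - 4)*(k - 3)^2*(k + 2)*(k + 3)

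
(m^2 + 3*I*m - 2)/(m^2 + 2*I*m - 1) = (m + 2*I)/(m + I)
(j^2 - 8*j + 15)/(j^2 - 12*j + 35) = (j - 3)/(j - 7)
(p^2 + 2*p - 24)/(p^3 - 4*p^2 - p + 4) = (p + 6)/(p^2 - 1)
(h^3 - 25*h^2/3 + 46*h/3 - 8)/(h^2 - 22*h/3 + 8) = h - 1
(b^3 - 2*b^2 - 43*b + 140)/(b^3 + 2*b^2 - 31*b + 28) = (b - 5)/(b - 1)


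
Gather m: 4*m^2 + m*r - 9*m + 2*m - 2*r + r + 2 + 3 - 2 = 4*m^2 + m*(r - 7) - r + 3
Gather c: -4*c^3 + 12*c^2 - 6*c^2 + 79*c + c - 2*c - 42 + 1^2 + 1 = -4*c^3 + 6*c^2 + 78*c - 40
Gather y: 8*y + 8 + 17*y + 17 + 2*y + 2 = 27*y + 27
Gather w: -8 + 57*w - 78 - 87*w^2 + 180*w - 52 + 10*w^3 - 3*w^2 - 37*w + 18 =10*w^3 - 90*w^2 + 200*w - 120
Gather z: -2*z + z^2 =z^2 - 2*z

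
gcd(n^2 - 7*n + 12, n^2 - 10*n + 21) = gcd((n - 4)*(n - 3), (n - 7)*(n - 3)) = n - 3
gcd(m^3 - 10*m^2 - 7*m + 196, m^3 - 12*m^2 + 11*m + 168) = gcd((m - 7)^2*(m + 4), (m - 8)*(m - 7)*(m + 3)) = m - 7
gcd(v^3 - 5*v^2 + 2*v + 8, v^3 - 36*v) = 1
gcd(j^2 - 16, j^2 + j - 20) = j - 4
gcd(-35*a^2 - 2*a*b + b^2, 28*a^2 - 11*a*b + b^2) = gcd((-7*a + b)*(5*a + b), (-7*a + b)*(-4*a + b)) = 7*a - b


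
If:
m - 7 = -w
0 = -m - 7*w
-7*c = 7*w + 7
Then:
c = 1/6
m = 49/6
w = -7/6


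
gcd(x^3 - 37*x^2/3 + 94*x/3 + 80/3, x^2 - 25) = x - 5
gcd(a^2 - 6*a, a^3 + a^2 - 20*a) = a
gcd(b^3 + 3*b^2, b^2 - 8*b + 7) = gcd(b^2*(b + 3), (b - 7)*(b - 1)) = 1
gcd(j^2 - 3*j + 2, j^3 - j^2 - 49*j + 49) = j - 1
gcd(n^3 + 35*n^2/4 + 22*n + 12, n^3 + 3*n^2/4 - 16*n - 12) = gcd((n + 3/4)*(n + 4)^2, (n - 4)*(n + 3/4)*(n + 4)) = n^2 + 19*n/4 + 3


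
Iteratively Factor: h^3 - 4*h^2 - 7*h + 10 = (h + 2)*(h^2 - 6*h + 5) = (h - 1)*(h + 2)*(h - 5)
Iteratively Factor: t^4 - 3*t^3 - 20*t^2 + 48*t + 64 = (t + 1)*(t^3 - 4*t^2 - 16*t + 64) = (t - 4)*(t + 1)*(t^2 - 16) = (t - 4)*(t + 1)*(t + 4)*(t - 4)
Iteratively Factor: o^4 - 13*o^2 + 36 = (o + 3)*(o^3 - 3*o^2 - 4*o + 12) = (o - 2)*(o + 3)*(o^2 - o - 6) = (o - 3)*(o - 2)*(o + 3)*(o + 2)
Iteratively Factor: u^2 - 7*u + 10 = (u - 5)*(u - 2)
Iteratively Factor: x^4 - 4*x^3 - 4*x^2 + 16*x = (x + 2)*(x^3 - 6*x^2 + 8*x) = (x - 2)*(x + 2)*(x^2 - 4*x) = (x - 4)*(x - 2)*(x + 2)*(x)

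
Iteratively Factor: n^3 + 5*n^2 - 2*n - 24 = (n + 4)*(n^2 + n - 6) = (n - 2)*(n + 4)*(n + 3)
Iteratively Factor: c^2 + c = (c)*(c + 1)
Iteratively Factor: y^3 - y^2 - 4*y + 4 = (y - 1)*(y^2 - 4) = (y - 1)*(y + 2)*(y - 2)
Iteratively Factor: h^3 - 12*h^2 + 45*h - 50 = (h - 5)*(h^2 - 7*h + 10) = (h - 5)*(h - 2)*(h - 5)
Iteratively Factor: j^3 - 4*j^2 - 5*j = (j - 5)*(j^2 + j) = j*(j - 5)*(j + 1)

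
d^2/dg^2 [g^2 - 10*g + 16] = 2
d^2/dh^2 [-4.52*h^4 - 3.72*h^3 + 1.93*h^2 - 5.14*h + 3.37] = -54.24*h^2 - 22.32*h + 3.86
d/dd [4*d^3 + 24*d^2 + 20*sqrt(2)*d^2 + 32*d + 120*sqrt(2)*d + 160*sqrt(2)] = 12*d^2 + 48*d + 40*sqrt(2)*d + 32 + 120*sqrt(2)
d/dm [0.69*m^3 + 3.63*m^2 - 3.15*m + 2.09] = 2.07*m^2 + 7.26*m - 3.15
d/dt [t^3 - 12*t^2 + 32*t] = 3*t^2 - 24*t + 32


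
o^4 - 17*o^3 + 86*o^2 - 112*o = o*(o - 8)*(o - 7)*(o - 2)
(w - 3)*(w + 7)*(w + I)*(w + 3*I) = w^4 + 4*w^3 + 4*I*w^3 - 24*w^2 + 16*I*w^2 - 12*w - 84*I*w + 63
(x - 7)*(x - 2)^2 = x^3 - 11*x^2 + 32*x - 28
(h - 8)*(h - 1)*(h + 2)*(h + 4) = h^4 - 3*h^3 - 38*h^2 - 24*h + 64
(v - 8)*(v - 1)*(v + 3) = v^3 - 6*v^2 - 19*v + 24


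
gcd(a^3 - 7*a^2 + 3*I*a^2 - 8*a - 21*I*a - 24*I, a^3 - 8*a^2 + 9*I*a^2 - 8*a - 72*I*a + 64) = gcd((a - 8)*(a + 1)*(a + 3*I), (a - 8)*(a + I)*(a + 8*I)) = a - 8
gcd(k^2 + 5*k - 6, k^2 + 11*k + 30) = k + 6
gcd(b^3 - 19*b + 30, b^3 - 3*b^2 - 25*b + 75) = b^2 + 2*b - 15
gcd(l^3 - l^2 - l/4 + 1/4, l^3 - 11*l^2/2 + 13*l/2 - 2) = l^2 - 3*l/2 + 1/2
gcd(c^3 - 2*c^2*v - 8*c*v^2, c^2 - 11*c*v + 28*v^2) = -c + 4*v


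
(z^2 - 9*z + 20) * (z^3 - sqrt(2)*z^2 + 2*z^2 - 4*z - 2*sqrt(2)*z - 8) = z^5 - 7*z^4 - sqrt(2)*z^4 - 2*z^3 + 7*sqrt(2)*z^3 - 2*sqrt(2)*z^2 + 68*z^2 - 40*sqrt(2)*z - 8*z - 160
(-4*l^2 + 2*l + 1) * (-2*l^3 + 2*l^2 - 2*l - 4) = 8*l^5 - 12*l^4 + 10*l^3 + 14*l^2 - 10*l - 4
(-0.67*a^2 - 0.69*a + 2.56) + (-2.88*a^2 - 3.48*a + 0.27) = -3.55*a^2 - 4.17*a + 2.83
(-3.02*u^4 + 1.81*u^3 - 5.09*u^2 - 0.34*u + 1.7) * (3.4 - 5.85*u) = 17.667*u^5 - 20.8565*u^4 + 35.9305*u^3 - 15.317*u^2 - 11.101*u + 5.78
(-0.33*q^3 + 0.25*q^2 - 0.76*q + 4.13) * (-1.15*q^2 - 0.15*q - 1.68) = 0.3795*q^5 - 0.238*q^4 + 1.3909*q^3 - 5.0555*q^2 + 0.6573*q - 6.9384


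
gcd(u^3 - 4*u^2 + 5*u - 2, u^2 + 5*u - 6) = u - 1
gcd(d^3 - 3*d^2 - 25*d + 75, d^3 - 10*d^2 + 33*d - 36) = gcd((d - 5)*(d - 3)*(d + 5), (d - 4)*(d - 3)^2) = d - 3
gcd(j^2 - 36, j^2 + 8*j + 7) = 1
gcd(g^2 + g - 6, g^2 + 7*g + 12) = g + 3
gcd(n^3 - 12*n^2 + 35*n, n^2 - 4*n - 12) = 1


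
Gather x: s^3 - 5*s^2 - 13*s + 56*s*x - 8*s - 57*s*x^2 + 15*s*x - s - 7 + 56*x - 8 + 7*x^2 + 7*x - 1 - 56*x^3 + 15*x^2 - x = s^3 - 5*s^2 - 22*s - 56*x^3 + x^2*(22 - 57*s) + x*(71*s + 62) - 16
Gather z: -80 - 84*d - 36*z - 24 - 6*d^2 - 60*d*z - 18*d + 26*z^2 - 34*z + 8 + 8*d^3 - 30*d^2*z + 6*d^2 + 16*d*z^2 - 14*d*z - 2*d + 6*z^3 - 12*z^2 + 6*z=8*d^3 - 104*d + 6*z^3 + z^2*(16*d + 14) + z*(-30*d^2 - 74*d - 64) - 96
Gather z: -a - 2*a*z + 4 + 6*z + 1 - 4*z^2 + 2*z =-a - 4*z^2 + z*(8 - 2*a) + 5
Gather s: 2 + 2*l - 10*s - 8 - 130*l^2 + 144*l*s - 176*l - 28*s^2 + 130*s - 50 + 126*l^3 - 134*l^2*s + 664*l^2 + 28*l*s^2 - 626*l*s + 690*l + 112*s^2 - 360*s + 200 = 126*l^3 + 534*l^2 + 516*l + s^2*(28*l + 84) + s*(-134*l^2 - 482*l - 240) + 144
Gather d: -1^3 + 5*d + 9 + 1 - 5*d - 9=0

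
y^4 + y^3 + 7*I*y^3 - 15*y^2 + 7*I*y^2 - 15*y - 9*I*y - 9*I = (y + 1)*(y + I)*(y + 3*I)^2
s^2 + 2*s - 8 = (s - 2)*(s + 4)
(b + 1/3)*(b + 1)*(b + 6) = b^3 + 22*b^2/3 + 25*b/3 + 2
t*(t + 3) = t^2 + 3*t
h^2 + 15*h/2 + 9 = (h + 3/2)*(h + 6)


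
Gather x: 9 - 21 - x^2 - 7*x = -x^2 - 7*x - 12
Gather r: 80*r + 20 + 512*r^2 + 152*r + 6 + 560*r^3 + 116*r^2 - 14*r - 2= 560*r^3 + 628*r^2 + 218*r + 24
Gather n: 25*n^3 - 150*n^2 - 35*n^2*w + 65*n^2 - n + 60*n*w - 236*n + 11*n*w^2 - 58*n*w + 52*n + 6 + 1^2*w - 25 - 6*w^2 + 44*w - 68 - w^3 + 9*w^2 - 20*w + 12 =25*n^3 + n^2*(-35*w - 85) + n*(11*w^2 + 2*w - 185) - w^3 + 3*w^2 + 25*w - 75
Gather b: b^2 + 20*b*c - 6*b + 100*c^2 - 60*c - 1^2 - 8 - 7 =b^2 + b*(20*c - 6) + 100*c^2 - 60*c - 16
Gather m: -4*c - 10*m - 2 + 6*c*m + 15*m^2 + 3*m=-4*c + 15*m^2 + m*(6*c - 7) - 2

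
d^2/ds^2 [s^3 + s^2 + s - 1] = 6*s + 2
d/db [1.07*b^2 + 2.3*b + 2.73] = 2.14*b + 2.3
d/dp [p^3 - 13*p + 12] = 3*p^2 - 13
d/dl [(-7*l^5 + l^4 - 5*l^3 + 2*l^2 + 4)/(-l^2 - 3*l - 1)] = (21*l^6 + 82*l^5 + 31*l^4 + 26*l^3 + 9*l^2 + 4*l + 12)/(l^4 + 6*l^3 + 11*l^2 + 6*l + 1)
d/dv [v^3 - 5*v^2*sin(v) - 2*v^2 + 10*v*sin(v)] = -5*v^2*cos(v) + 3*v^2 + 10*sqrt(2)*v*cos(v + pi/4) - 4*v + 10*sin(v)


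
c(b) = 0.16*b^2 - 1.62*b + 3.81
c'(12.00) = 2.22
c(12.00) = 7.41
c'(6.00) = 0.30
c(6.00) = -0.15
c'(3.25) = -0.58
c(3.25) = 0.23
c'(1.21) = -1.23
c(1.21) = 2.08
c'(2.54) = -0.81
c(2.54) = 0.73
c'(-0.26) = -1.70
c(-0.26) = 4.24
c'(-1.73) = -2.17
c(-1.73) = 7.09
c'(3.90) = -0.37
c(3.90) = -0.07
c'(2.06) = -0.96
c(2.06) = 1.15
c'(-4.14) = -2.94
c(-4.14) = 13.26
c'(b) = 0.32*b - 1.62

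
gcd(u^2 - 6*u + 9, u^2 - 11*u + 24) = u - 3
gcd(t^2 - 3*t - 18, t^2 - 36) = t - 6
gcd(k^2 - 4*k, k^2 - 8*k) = k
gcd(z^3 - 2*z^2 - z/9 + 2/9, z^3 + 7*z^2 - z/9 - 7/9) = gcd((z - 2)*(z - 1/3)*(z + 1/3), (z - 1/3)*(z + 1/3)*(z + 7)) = z^2 - 1/9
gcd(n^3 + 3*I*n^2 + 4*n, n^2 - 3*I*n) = n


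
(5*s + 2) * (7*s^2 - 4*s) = 35*s^3 - 6*s^2 - 8*s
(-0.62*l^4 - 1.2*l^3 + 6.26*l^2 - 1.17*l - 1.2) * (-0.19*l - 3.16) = 0.1178*l^5 + 2.1872*l^4 + 2.6026*l^3 - 19.5593*l^2 + 3.9252*l + 3.792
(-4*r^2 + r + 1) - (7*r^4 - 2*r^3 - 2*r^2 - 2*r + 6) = -7*r^4 + 2*r^3 - 2*r^2 + 3*r - 5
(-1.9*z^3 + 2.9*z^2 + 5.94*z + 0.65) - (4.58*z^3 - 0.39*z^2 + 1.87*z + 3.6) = -6.48*z^3 + 3.29*z^2 + 4.07*z - 2.95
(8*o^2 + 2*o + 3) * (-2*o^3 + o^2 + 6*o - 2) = -16*o^5 + 4*o^4 + 44*o^3 - o^2 + 14*o - 6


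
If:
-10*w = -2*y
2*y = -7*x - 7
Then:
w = y/5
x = -2*y/7 - 1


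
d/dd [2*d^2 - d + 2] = 4*d - 1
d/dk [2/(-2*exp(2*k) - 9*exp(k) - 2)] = (8*exp(k) + 18)*exp(k)/(2*exp(2*k) + 9*exp(k) + 2)^2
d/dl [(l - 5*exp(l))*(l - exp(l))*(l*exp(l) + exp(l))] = ((1 - exp(l))*(l + 1)*(l - 5*exp(l)) - (l + 1)*(l - exp(l))*(5*exp(l) - 1) + (l + 2)*(l - 5*exp(l))*(l - exp(l)))*exp(l)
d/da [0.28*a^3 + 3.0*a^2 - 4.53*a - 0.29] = 0.84*a^2 + 6.0*a - 4.53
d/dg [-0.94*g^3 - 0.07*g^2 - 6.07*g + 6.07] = -2.82*g^2 - 0.14*g - 6.07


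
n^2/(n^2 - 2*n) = n/(n - 2)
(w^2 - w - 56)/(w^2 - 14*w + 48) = (w + 7)/(w - 6)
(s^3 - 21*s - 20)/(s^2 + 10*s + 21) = (s^3 - 21*s - 20)/(s^2 + 10*s + 21)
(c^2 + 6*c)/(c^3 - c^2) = (c + 6)/(c*(c - 1))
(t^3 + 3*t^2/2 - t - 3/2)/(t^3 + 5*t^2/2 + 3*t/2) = (t - 1)/t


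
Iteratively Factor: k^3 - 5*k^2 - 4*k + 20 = (k - 2)*(k^2 - 3*k - 10) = (k - 5)*(k - 2)*(k + 2)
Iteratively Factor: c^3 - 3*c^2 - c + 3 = (c - 1)*(c^2 - 2*c - 3) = (c - 1)*(c + 1)*(c - 3)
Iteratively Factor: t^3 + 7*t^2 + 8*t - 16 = (t + 4)*(t^2 + 3*t - 4) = (t + 4)^2*(t - 1)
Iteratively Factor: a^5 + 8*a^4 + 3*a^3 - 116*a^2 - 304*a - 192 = (a + 3)*(a^4 + 5*a^3 - 12*a^2 - 80*a - 64) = (a + 3)*(a + 4)*(a^3 + a^2 - 16*a - 16) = (a + 1)*(a + 3)*(a + 4)*(a^2 - 16) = (a + 1)*(a + 3)*(a + 4)^2*(a - 4)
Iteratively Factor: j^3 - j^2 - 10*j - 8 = (j + 1)*(j^2 - 2*j - 8) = (j - 4)*(j + 1)*(j + 2)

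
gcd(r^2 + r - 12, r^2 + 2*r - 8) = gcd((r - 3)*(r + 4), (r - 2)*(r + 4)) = r + 4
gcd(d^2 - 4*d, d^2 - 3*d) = d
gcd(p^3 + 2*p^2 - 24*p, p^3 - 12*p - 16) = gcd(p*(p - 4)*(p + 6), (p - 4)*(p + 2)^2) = p - 4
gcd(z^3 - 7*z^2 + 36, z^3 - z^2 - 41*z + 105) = z - 3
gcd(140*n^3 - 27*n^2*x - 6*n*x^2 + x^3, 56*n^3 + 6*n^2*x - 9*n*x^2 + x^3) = 28*n^2 - 11*n*x + x^2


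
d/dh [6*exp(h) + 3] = 6*exp(h)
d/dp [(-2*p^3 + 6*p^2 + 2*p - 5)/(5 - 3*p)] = (12*p^3 - 48*p^2 + 60*p - 5)/(9*p^2 - 30*p + 25)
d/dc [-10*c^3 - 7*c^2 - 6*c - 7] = -30*c^2 - 14*c - 6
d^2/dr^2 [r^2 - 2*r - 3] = 2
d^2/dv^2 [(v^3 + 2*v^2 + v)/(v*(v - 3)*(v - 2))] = 2*(7*v^3 - 15*v^2 - 51*v + 115)/(v^6 - 15*v^5 + 93*v^4 - 305*v^3 + 558*v^2 - 540*v + 216)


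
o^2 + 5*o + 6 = (o + 2)*(o + 3)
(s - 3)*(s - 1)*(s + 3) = s^3 - s^2 - 9*s + 9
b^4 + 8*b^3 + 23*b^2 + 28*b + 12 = (b + 1)*(b + 2)^2*(b + 3)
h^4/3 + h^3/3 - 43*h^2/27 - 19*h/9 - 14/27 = (h/3 + 1/3)*(h - 7/3)*(h + 1/3)*(h + 2)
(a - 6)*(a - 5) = a^2 - 11*a + 30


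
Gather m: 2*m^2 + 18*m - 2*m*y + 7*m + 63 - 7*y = 2*m^2 + m*(25 - 2*y) - 7*y + 63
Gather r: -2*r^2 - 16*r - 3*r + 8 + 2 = -2*r^2 - 19*r + 10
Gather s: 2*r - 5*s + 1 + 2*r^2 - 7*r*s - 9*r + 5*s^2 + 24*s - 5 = 2*r^2 - 7*r + 5*s^2 + s*(19 - 7*r) - 4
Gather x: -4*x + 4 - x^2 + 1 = -x^2 - 4*x + 5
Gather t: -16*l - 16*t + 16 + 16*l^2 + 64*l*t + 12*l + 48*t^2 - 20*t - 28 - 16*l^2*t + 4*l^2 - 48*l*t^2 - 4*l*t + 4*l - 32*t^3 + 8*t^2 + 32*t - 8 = 20*l^2 - 32*t^3 + t^2*(56 - 48*l) + t*(-16*l^2 + 60*l - 4) - 20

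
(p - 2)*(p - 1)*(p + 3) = p^3 - 7*p + 6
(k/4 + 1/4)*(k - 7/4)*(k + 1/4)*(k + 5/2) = k^4/4 + k^3/2 - 51*k^2/64 - 169*k/128 - 35/128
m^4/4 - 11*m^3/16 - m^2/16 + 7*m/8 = m*(m/4 + 1/4)*(m - 2)*(m - 7/4)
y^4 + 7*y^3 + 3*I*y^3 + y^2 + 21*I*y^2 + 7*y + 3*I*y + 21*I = (y + 7)*(y - I)*(y + I)*(y + 3*I)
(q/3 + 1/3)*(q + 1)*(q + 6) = q^3/3 + 8*q^2/3 + 13*q/3 + 2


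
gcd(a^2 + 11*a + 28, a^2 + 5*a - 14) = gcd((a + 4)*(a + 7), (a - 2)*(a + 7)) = a + 7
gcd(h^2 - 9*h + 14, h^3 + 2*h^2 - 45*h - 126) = h - 7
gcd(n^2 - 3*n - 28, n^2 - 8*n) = 1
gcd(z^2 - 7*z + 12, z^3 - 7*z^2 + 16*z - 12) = z - 3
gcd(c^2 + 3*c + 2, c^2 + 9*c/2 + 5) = c + 2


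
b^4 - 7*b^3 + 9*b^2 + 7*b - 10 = (b - 5)*(b - 2)*(b - 1)*(b + 1)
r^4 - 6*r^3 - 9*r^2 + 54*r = r*(r - 6)*(r - 3)*(r + 3)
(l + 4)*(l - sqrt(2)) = l^2 - sqrt(2)*l + 4*l - 4*sqrt(2)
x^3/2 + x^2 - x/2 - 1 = (x/2 + 1)*(x - 1)*(x + 1)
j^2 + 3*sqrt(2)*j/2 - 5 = (j - sqrt(2))*(j + 5*sqrt(2)/2)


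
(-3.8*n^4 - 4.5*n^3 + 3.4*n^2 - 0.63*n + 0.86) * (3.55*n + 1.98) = -13.49*n^5 - 23.499*n^4 + 3.16*n^3 + 4.4955*n^2 + 1.8056*n + 1.7028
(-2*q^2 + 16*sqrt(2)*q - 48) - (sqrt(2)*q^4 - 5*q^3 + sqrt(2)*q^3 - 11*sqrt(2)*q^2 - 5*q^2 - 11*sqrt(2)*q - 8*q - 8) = -sqrt(2)*q^4 - sqrt(2)*q^3 + 5*q^3 + 3*q^2 + 11*sqrt(2)*q^2 + 8*q + 27*sqrt(2)*q - 40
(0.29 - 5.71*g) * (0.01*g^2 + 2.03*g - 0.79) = -0.0571*g^3 - 11.5884*g^2 + 5.0996*g - 0.2291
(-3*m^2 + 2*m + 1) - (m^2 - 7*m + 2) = -4*m^2 + 9*m - 1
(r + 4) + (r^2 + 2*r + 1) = r^2 + 3*r + 5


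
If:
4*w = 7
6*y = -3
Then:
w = 7/4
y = -1/2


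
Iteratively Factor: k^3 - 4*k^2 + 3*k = (k - 3)*(k^2 - k) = k*(k - 3)*(k - 1)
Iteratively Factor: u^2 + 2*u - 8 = (u + 4)*(u - 2)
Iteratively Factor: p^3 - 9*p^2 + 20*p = (p - 4)*(p^2 - 5*p) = p*(p - 4)*(p - 5)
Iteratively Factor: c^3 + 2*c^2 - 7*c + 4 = (c - 1)*(c^2 + 3*c - 4) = (c - 1)*(c + 4)*(c - 1)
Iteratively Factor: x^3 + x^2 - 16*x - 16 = (x + 1)*(x^2 - 16) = (x + 1)*(x + 4)*(x - 4)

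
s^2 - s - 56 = (s - 8)*(s + 7)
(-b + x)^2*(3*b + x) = 3*b^3 - 5*b^2*x + b*x^2 + x^3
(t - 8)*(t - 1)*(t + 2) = t^3 - 7*t^2 - 10*t + 16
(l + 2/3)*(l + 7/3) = l^2 + 3*l + 14/9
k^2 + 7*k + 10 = (k + 2)*(k + 5)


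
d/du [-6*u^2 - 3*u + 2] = -12*u - 3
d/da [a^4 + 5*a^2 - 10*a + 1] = 4*a^3 + 10*a - 10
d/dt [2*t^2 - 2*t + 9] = 4*t - 2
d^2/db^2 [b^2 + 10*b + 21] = 2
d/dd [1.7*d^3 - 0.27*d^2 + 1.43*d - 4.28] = 5.1*d^2 - 0.54*d + 1.43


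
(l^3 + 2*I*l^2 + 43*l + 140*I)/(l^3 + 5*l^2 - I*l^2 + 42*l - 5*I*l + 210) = (l^2 + 9*I*l - 20)/(l^2 + l*(5 + 6*I) + 30*I)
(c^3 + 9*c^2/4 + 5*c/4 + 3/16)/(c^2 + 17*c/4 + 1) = (c^2 + 2*c + 3/4)/(c + 4)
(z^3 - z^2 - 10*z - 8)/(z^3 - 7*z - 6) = (z - 4)/(z - 3)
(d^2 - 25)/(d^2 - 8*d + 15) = (d + 5)/(d - 3)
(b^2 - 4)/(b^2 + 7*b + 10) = (b - 2)/(b + 5)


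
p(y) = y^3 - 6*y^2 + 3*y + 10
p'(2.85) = -6.83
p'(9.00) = 138.00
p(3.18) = -8.98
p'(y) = 3*y^2 - 12*y + 3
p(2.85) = -7.04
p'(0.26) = 0.08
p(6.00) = 28.00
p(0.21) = 10.37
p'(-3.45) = 80.11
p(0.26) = 10.39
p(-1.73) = -18.33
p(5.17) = 3.33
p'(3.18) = -4.82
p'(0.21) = 0.61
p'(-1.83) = 35.01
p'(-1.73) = 32.74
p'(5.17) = 21.15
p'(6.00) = 39.00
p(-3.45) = -112.83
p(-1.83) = -21.71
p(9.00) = 280.00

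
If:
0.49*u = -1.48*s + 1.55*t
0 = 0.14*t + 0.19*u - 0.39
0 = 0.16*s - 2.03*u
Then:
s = 2.56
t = 2.51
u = 0.20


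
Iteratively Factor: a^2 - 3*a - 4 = (a - 4)*(a + 1)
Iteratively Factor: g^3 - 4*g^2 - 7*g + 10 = (g - 1)*(g^2 - 3*g - 10) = (g - 5)*(g - 1)*(g + 2)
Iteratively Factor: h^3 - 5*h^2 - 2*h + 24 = (h + 2)*(h^2 - 7*h + 12) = (h - 3)*(h + 2)*(h - 4)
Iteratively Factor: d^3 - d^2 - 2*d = (d - 2)*(d^2 + d) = (d - 2)*(d + 1)*(d)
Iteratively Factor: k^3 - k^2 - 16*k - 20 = (k - 5)*(k^2 + 4*k + 4) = (k - 5)*(k + 2)*(k + 2)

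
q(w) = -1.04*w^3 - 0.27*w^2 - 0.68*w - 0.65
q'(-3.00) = -27.14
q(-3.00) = 27.04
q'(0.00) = -0.68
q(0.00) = -0.65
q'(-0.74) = -1.99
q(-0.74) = 0.13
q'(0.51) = -1.77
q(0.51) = -1.20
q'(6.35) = -129.92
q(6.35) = -282.14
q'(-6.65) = -135.06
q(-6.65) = 297.77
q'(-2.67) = -21.48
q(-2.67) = 19.04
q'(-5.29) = -85.13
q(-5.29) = 149.35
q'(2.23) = -17.40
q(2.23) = -15.04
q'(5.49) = -97.68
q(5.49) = -184.61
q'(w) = -3.12*w^2 - 0.54*w - 0.68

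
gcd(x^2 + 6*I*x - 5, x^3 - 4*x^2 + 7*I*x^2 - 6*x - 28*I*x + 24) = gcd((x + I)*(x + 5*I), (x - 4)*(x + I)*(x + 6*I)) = x + I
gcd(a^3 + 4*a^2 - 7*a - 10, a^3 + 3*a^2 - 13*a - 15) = a^2 + 6*a + 5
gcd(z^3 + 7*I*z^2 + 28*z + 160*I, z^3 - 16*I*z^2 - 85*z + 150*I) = z - 5*I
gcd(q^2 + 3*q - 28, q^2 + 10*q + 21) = q + 7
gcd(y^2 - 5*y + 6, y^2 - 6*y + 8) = y - 2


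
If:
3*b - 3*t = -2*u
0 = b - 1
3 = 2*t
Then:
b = 1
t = 3/2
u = 3/4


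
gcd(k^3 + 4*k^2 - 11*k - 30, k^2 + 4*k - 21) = k - 3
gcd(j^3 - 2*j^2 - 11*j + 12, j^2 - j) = j - 1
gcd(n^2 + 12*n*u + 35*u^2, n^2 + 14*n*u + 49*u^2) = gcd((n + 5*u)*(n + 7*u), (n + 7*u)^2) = n + 7*u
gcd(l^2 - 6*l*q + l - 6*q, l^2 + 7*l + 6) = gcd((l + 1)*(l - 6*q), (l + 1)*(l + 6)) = l + 1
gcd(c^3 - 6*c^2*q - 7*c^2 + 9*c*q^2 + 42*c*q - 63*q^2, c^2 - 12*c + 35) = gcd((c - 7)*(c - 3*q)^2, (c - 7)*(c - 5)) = c - 7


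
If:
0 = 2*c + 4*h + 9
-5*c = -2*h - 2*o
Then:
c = o/3 - 3/4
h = -o/6 - 15/8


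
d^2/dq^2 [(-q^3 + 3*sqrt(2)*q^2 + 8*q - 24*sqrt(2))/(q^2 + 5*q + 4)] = 2*(-15*sqrt(2)*q^3 - 13*q^3 - 108*sqrt(2)*q^2 - 60*q^2 - 360*sqrt(2)*q - 144*q - 456*sqrt(2) - 160)/(q^6 + 15*q^5 + 87*q^4 + 245*q^3 + 348*q^2 + 240*q + 64)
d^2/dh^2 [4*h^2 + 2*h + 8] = 8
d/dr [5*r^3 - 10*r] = 15*r^2 - 10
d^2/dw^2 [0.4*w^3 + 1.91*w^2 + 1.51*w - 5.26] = 2.4*w + 3.82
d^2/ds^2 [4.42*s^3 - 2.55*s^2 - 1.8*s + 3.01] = 26.52*s - 5.1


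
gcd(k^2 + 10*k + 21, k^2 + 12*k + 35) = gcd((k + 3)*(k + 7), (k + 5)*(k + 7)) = k + 7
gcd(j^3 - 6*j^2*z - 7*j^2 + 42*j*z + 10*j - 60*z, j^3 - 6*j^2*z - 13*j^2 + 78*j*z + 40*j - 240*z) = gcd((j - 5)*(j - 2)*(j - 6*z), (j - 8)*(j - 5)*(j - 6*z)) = -j^2 + 6*j*z + 5*j - 30*z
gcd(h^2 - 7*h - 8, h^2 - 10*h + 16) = h - 8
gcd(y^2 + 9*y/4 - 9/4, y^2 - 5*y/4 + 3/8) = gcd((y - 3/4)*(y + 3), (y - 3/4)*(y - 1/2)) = y - 3/4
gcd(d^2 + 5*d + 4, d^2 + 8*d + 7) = d + 1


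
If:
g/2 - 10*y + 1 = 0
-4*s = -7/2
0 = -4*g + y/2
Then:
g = 2/159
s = 7/8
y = 16/159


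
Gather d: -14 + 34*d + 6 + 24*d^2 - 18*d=24*d^2 + 16*d - 8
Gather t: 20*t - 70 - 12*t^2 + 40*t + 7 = -12*t^2 + 60*t - 63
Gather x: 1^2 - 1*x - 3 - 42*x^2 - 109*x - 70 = -42*x^2 - 110*x - 72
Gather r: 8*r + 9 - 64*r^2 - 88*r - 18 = -64*r^2 - 80*r - 9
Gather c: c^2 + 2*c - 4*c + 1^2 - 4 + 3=c^2 - 2*c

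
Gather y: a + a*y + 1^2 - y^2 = a*y + a - y^2 + 1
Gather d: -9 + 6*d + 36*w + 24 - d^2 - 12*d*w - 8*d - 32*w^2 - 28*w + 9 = -d^2 + d*(-12*w - 2) - 32*w^2 + 8*w + 24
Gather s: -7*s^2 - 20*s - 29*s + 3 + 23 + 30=-7*s^2 - 49*s + 56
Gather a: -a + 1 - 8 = -a - 7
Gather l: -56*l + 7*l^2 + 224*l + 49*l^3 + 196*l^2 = 49*l^3 + 203*l^2 + 168*l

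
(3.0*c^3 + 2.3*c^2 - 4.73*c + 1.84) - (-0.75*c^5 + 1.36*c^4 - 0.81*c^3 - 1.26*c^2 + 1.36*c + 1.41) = 0.75*c^5 - 1.36*c^4 + 3.81*c^3 + 3.56*c^2 - 6.09*c + 0.43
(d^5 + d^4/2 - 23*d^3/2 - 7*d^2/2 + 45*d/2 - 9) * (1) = d^5 + d^4/2 - 23*d^3/2 - 7*d^2/2 + 45*d/2 - 9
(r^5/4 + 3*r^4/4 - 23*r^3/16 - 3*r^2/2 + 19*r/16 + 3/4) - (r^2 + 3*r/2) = r^5/4 + 3*r^4/4 - 23*r^3/16 - 5*r^2/2 - 5*r/16 + 3/4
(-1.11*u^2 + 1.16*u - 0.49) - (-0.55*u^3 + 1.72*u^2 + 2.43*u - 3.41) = 0.55*u^3 - 2.83*u^2 - 1.27*u + 2.92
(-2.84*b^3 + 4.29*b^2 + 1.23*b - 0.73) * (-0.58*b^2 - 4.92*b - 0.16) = 1.6472*b^5 + 11.4846*b^4 - 21.3658*b^3 - 6.3146*b^2 + 3.3948*b + 0.1168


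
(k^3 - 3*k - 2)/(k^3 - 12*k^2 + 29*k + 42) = (k^2 - k - 2)/(k^2 - 13*k + 42)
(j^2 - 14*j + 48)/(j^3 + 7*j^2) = (j^2 - 14*j + 48)/(j^2*(j + 7))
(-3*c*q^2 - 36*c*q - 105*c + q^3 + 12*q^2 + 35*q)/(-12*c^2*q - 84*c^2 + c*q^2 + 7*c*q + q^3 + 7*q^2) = (q + 5)/(4*c + q)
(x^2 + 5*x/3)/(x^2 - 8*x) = (x + 5/3)/(x - 8)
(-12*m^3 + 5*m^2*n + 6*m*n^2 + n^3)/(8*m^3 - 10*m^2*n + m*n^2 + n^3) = (-3*m - n)/(2*m - n)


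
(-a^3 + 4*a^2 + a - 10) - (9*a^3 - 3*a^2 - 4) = -10*a^3 + 7*a^2 + a - 6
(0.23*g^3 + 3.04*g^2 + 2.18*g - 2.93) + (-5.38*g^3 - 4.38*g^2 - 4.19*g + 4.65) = -5.15*g^3 - 1.34*g^2 - 2.01*g + 1.72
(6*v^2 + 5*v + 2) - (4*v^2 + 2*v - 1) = 2*v^2 + 3*v + 3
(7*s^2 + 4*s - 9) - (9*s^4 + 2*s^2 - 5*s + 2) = -9*s^4 + 5*s^2 + 9*s - 11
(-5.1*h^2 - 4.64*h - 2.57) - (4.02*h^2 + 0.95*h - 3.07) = -9.12*h^2 - 5.59*h + 0.5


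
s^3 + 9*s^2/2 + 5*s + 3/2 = (s + 1/2)*(s + 1)*(s + 3)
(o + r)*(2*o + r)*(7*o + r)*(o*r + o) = 14*o^4*r + 14*o^4 + 23*o^3*r^2 + 23*o^3*r + 10*o^2*r^3 + 10*o^2*r^2 + o*r^4 + o*r^3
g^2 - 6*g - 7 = (g - 7)*(g + 1)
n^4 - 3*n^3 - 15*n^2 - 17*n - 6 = (n - 6)*(n + 1)^3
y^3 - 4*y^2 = y^2*(y - 4)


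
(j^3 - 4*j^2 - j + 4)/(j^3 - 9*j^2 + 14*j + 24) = (j - 1)/(j - 6)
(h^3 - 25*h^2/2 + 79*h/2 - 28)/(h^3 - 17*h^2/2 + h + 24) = (2*h^2 - 9*h + 7)/(2*h^2 - h - 6)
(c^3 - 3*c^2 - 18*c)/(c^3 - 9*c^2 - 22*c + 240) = c*(c + 3)/(c^2 - 3*c - 40)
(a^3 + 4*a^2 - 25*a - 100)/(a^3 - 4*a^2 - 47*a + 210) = (a^2 + 9*a + 20)/(a^2 + a - 42)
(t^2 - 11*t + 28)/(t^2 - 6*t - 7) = (t - 4)/(t + 1)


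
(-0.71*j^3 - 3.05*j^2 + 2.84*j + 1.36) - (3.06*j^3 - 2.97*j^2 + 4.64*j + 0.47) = -3.77*j^3 - 0.0799999999999996*j^2 - 1.8*j + 0.89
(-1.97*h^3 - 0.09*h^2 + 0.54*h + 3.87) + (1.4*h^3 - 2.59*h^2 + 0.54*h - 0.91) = -0.57*h^3 - 2.68*h^2 + 1.08*h + 2.96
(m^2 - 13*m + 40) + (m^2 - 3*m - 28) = 2*m^2 - 16*m + 12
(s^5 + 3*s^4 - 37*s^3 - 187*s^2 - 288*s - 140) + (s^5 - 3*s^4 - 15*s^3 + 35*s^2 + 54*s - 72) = 2*s^5 - 52*s^3 - 152*s^2 - 234*s - 212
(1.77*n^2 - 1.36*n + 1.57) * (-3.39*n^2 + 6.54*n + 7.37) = -6.0003*n^4 + 16.1862*n^3 - 1.1718*n^2 + 0.2446*n + 11.5709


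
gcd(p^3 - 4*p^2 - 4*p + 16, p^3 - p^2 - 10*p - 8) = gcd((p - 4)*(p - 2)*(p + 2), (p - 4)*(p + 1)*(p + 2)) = p^2 - 2*p - 8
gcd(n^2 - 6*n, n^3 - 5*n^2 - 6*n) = n^2 - 6*n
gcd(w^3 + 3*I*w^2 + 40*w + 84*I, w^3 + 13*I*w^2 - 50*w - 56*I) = w^2 + 9*I*w - 14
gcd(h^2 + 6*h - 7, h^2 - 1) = h - 1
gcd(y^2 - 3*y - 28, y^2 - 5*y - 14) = y - 7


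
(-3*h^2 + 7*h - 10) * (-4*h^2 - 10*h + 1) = 12*h^4 + 2*h^3 - 33*h^2 + 107*h - 10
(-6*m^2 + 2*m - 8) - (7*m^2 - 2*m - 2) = -13*m^2 + 4*m - 6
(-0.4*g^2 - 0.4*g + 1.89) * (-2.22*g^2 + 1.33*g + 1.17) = 0.888*g^4 + 0.356*g^3 - 5.1958*g^2 + 2.0457*g + 2.2113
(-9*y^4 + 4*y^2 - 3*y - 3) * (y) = -9*y^5 + 4*y^3 - 3*y^2 - 3*y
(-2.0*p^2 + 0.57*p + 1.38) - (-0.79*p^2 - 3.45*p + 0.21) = -1.21*p^2 + 4.02*p + 1.17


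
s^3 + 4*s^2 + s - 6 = (s - 1)*(s + 2)*(s + 3)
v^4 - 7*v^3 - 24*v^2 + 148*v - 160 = (v - 8)*(v - 2)^2*(v + 5)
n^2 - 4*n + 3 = (n - 3)*(n - 1)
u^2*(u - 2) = u^3 - 2*u^2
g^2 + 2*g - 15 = (g - 3)*(g + 5)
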